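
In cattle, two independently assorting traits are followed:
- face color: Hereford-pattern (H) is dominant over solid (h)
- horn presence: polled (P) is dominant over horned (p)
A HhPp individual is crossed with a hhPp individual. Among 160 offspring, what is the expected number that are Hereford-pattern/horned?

Dihybrid cross HhPp × hhPp — consider each gene separately:
face color: Hh × hh → 2 Hh, 2 hh → 2 H_ : 2 hh (out of 4)
horn presence: Pp × Pp → 1 PP, 2 Pp, 1 pp → 3 P_ : 1 pp (out of 4)
Combine (counts out of 4 × 4 = 16): Hereford-pattern/polled (H_P_) = 2×3 = 6; Hereford-pattern/horned (H_pp) = 2×1 = 2; solid/polled (hhP_) = 2×3 = 6; solid/horned (hhpp) = 2×1 = 2
Phenotype counts (out of 16): 6 Hereford-pattern/polled, 2 Hereford-pattern/horned, 6 solid/polled, 2 solid/horned
Hereford-pattern/horned: 2 out of 16 → fraction 1/8
Expected count = 1/8 × 160 = 20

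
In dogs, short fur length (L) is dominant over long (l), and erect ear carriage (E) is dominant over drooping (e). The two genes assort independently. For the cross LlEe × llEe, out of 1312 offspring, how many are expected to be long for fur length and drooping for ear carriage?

Dihybrid cross LlEe × llEe — consider each gene separately:
fur length: Ll × ll → 2 Ll, 2 ll → 2 L_ : 2 ll (out of 4)
ear carriage: Ee × Ee → 1 EE, 2 Ee, 1 ee → 3 E_ : 1 ee (out of 4)
Looking for: long (ll) and drooping (ee)
P(long) = 2/4, P(drooping) = 1/4
P(both) = 2/4 × 1/4 = 2/16 = 1/8
Expected count = 1/8 × 1312 = 164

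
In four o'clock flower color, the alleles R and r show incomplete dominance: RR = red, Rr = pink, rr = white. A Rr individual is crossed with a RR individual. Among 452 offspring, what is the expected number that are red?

Punnett square for Rr × RR:
Offspring genotypes: 2 RR, 2 Rr
Phenotype counts: 2 red, 2 pink
red: 2 out of 4 → fraction 1/2
Expected count = 1/2 × 452 = 226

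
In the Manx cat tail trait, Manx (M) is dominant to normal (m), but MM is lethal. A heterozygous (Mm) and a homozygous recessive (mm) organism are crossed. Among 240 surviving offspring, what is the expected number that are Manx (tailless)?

Cross: Mm × mm
Punnett square offspring (before lethality): 2 Mm, 2 mm
No MM offspring are produced in this cross.
Manx (tailless): 2 out of 4 → fraction 1/2
Expected count = 1/2 × 240 = 120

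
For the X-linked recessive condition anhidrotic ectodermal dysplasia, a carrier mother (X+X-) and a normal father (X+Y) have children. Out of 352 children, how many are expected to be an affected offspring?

Cross: X+X- × X+Y
Offspring: 1 X+X+, 1 X+Y, 1 X+X-, 1 X-Y
Probability of an affected offspring: 1/4
Expected count = 1/4 × 352 = 88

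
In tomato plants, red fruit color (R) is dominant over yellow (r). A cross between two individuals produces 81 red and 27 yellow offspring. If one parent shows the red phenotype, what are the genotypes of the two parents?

Observed offspring: 81 red, 27 yellow
The observed ratio simplifies to 3:1. Yellow (rr) offspring appear, so each parent must contribute one r allele. The parent stated to show red carries R, so it is Rr. The other parent is then either Rr or rr: Rr × rr would give a 1:1 split, whereas Rr × Rr gives 3:1 — matching the data. So both parents are heterozygous (Rr × Rr).
Parent genotypes: Rr × Rr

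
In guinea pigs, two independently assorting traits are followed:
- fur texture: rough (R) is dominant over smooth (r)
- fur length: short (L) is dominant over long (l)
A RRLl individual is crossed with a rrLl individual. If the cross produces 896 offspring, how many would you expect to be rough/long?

Dihybrid cross RRLl × rrLl — consider each gene separately:
fur texture: RR × rr → 4 Rr → 4 R_ (out of 4)
fur length: Ll × Ll → 1 LL, 2 Ll, 1 ll → 3 L_ : 1 ll (out of 4)
Combine (counts out of 4 × 4 = 16): rough/short (R_L_) = 4×3 = 12; rough/long (R_ll) = 4×1 = 4
Phenotype counts (out of 16): 12 rough/short, 4 rough/long
rough/long: 4 out of 16 → fraction 1/4
Expected count = 1/4 × 896 = 224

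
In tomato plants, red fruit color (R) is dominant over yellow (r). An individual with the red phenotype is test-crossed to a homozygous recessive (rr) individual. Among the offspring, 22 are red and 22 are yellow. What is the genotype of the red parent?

Test cross: ? × rr
Offspring: 22 red, 22 yellow — approximately 1:1.
A 1:1 ratio in a test cross indicates the unknown parent is heterozygous (Rr).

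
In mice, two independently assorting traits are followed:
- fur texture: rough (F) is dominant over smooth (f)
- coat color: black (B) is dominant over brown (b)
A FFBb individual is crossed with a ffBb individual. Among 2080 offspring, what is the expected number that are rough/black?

Dihybrid cross FFBb × ffBb — consider each gene separately:
fur texture: FF × ff → 4 Ff → 4 F_ (out of 4)
coat color: Bb × Bb → 1 BB, 2 Bb, 1 bb → 3 B_ : 1 bb (out of 4)
Combine (counts out of 4 × 4 = 16): rough/black (F_B_) = 4×3 = 12; rough/brown (F_bb) = 4×1 = 4
Phenotype counts (out of 16): 12 rough/black, 4 rough/brown
rough/black: 12 out of 16 → fraction 3/4
Expected count = 3/4 × 2080 = 1560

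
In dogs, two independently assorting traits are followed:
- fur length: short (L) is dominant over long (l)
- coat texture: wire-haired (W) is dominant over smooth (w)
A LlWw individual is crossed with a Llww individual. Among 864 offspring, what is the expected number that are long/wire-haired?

Dihybrid cross LlWw × Llww — consider each gene separately:
fur length: Ll × Ll → 1 LL, 2 Ll, 1 ll → 3 L_ : 1 ll (out of 4)
coat texture: Ww × ww → 2 Ww, 2 ww → 2 W_ : 2 ww (out of 4)
Combine (counts out of 4 × 4 = 16): short/wire-haired (L_W_) = 3×2 = 6; short/smooth (L_ww) = 3×2 = 6; long/wire-haired (llW_) = 1×2 = 2; long/smooth (llww) = 1×2 = 2
Phenotype counts (out of 16): 6 short/wire-haired, 6 short/smooth, 2 long/wire-haired, 2 long/smooth
long/wire-haired: 2 out of 16 → fraction 1/8
Expected count = 1/8 × 864 = 108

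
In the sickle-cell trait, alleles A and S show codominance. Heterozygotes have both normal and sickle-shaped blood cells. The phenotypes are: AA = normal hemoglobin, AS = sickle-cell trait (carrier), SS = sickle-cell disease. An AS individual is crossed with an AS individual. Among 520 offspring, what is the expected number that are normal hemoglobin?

Punnett square for AS × AS:
Offspring genotypes: 1 AA, 2 AS, 1 SS
Phenotype counts: 1 normal hemoglobin, 2 sickle-cell trait (carrier), 1 sickle-cell disease
normal hemoglobin: 1 out of 4 → fraction 1/4
Expected count = 1/4 × 520 = 130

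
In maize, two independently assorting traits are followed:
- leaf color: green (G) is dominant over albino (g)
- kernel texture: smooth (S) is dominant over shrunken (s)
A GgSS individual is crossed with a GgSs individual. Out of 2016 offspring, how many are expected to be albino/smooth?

Dihybrid cross GgSS × GgSs — consider each gene separately:
leaf color: Gg × Gg → 1 GG, 2 Gg, 1 gg → 3 G_ : 1 gg (out of 4)
kernel texture: SS × Ss → 2 SS, 2 Ss → 4 S_ (out of 4)
Combine (counts out of 4 × 4 = 16): green/smooth (G_S_) = 3×4 = 12; albino/smooth (ggS_) = 1×4 = 4
Phenotype counts (out of 16): 12 green/smooth, 4 albino/smooth
albino/smooth: 4 out of 16 → fraction 1/4
Expected count = 1/4 × 2016 = 504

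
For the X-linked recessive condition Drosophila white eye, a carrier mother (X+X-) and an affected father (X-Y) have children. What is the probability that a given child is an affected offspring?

Cross: X+X- × X-Y
Offspring: 1 X+X-, 1 X+Y, 1 X-X-, 1 X-Y
Probability of an affected offspring: 2/4 = 1/2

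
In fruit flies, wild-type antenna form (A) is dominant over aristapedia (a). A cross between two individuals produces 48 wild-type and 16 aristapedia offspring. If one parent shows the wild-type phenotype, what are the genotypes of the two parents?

Observed offspring: 48 wild-type, 16 aristapedia
The observed ratio simplifies to 3:1. Aristapedia (aa) offspring appear, so each parent must contribute one a allele. The parent stated to show wild-type carries A, so it is Aa. The other parent is then either Aa or aa: Aa × aa would give a 1:1 split, whereas Aa × Aa gives 3:1 — matching the data. So both parents are heterozygous (Aa × Aa).
Parent genotypes: Aa × Aa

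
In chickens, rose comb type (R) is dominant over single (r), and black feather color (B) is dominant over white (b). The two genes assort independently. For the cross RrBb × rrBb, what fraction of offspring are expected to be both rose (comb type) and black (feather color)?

Dihybrid cross RrBb × rrBb — consider each gene separately:
comb type: Rr × rr → 2 Rr, 2 rr → 2 R_ : 2 rr (out of 4)
feather color: Bb × Bb → 1 BB, 2 Bb, 1 bb → 3 B_ : 1 bb (out of 4)
Looking for: rose (R_) and black (B_)
P(rose) = 2/4, P(black) = 3/4
P(both) = 2/4 × 3/4 = 6/16 = 3/8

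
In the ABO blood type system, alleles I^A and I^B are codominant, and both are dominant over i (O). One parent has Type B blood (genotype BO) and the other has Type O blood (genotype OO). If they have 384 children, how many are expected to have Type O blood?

Cross: BO × OO
Possible offspring genotypes: 2 BO, 2 OO
Blood type counts: 2 Type B, 2 Type O
Probability of Type O: 2/4 = 1/2
Expected count = 1/2 × 384 = 192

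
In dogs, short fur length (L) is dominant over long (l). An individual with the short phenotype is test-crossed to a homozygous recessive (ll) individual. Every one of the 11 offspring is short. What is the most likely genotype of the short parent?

Test cross: ? × ll
All offspring are short.
If the unknown parent were heterozygous (Ll), about half of 11 offspring would be long; none are. The unknown parent is most likely homozygous dominant (LL).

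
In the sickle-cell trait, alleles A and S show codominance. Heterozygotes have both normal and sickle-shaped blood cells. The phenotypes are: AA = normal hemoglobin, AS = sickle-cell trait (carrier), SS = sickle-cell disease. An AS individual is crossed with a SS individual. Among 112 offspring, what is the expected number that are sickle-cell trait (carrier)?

Punnett square for AS × SS:
Offspring genotypes: 2 AS, 2 SS
Phenotype counts: 2 sickle-cell trait (carrier), 2 sickle-cell disease
sickle-cell trait (carrier): 2 out of 4 → fraction 1/2
Expected count = 1/2 × 112 = 56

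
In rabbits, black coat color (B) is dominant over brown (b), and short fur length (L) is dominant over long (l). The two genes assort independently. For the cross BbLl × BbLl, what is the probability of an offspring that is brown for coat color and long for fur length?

Dihybrid cross BbLl × BbLl — consider each gene separately:
coat color: Bb × Bb → 1 BB, 2 Bb, 1 bb → 3 B_ : 1 bb (out of 4)
fur length: Ll × Ll → 1 LL, 2 Ll, 1 ll → 3 L_ : 1 ll (out of 4)
Looking for: brown (bb) and long (ll)
P(brown) = 1/4, P(long) = 1/4
P(both) = 1/4 × 1/4 = 1/16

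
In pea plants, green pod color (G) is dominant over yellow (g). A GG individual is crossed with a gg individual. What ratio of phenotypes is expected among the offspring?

Punnett square for GG × gg:
Offspring genotypes: 4 Gg
green: 4, yellow: 0
Ratio: all green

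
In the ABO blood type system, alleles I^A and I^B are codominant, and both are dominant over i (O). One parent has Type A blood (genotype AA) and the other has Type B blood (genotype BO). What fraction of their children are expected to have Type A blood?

Cross: AA × BO
Possible offspring genotypes: 2 AB, 2 AO
Blood type counts: 2 Type AB, 2 Type A
Probability of Type A: 2/4 = 1/2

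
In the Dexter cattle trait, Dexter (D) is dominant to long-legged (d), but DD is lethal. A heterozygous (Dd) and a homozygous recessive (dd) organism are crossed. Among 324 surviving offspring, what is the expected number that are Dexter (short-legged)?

Cross: Dd × dd
Punnett square offspring (before lethality): 2 Dd, 2 dd
No DD offspring are produced in this cross.
Dexter (short-legged): 2 out of 4 → fraction 1/2
Expected count = 1/2 × 324 = 162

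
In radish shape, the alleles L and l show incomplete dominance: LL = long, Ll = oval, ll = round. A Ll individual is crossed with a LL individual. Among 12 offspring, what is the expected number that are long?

Punnett square for Ll × LL:
Offspring genotypes: 2 LL, 2 Ll
Phenotype counts: 2 long, 2 oval
long: 2 out of 4 → fraction 1/2
Expected count = 1/2 × 12 = 6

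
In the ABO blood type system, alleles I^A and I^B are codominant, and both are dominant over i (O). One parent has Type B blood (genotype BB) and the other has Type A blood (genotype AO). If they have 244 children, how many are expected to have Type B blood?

Cross: BB × AO
Possible offspring genotypes: 2 AB, 2 BO
Blood type counts: 2 Type AB, 2 Type B
Probability of Type B: 2/4 = 1/2
Expected count = 1/2 × 244 = 122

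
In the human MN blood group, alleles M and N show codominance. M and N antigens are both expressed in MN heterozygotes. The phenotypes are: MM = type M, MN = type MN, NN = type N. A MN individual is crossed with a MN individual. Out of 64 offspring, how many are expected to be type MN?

Punnett square for MN × MN:
Offspring genotypes: 1 MM, 2 MN, 1 NN
Phenotype counts: 1 type M, 2 type MN, 1 type N
type MN: 2 out of 4 → fraction 1/2
Expected count = 1/2 × 64 = 32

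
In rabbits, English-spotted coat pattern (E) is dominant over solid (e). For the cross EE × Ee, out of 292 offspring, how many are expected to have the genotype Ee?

Punnett square for EE × Ee:
Offspring genotypes: 2 EE, 2 Ee
Total offspring: 4
Count with target: 2
Probability: 2/4 = 1/2
Expected count = 1/2 × 292 = 146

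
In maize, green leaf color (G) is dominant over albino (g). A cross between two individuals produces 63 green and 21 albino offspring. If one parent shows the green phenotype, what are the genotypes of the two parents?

Observed offspring: 63 green, 21 albino
The observed ratio simplifies to 3:1. Albino (gg) offspring appear, so each parent must contribute one g allele. The parent stated to show green carries G, so it is Gg. The other parent is then either Gg or gg: Gg × gg would give a 1:1 split, whereas Gg × Gg gives 3:1 — matching the data. So both parents are heterozygous (Gg × Gg).
Parent genotypes: Gg × Gg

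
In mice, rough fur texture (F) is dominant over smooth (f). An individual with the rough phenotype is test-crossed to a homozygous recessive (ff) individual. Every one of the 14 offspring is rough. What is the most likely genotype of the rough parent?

Test cross: ? × ff
All offspring are rough.
If the unknown parent were heterozygous (Ff), about half of 14 offspring would be smooth; none are. The unknown parent is most likely homozygous dominant (FF).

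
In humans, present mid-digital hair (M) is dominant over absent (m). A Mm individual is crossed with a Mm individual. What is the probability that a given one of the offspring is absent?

Punnett square for Mm × Mm:
Offspring genotypes: 1 MM, 2 Mm, 1 mm
present: 3, absent: 1
absent: 1 out of 4
Probability: 1/4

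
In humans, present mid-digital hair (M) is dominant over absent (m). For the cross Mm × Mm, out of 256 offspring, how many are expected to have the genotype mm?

Punnett square for Mm × Mm:
Offspring genotypes: 1 MM, 2 Mm, 1 mm
Total offspring: 4
Count with target: 1
Probability: 1/4
Expected count = 1/4 × 256 = 64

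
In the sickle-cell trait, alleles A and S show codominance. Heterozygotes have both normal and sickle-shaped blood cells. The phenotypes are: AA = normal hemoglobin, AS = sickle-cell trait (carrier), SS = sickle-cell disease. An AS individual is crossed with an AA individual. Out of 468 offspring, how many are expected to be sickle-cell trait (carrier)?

Punnett square for AS × AA:
Offspring genotypes: 2 AA, 2 AS
Phenotype counts: 2 normal hemoglobin, 2 sickle-cell trait (carrier)
sickle-cell trait (carrier): 2 out of 4 → fraction 1/2
Expected count = 1/2 × 468 = 234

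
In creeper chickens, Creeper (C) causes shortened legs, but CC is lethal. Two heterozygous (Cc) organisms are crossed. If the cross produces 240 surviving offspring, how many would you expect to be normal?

Cross: Cc × Cc
Punnett square offspring (before lethality): 1 CC, 2 Cc, 1 cc
The CC genotype is lethal (embryos die); surviving offspring: 2 Cc, 1 cc
normal: 1 out of 3 → fraction 1/3
Expected count = 1/3 × 240 = 80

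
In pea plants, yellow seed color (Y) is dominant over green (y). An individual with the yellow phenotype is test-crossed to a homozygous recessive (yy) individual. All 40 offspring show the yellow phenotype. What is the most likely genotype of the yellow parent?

Test cross: ? × yy
All offspring are yellow.
If the unknown parent were heterozygous (Yy), about half of 40 offspring would be green; none are. The unknown parent is most likely homozygous dominant (YY).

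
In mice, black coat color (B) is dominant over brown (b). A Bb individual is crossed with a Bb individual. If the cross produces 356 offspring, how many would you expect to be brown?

Punnett square for Bb × Bb:
Offspring genotypes: 1 BB, 2 Bb, 1 bb
black: 3, brown: 1
brown: 1 out of 4 → fraction 1/4
Expected count = 1/4 × 356 = 89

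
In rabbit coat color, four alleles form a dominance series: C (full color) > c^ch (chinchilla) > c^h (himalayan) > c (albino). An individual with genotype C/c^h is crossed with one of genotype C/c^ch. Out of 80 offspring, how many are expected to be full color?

Cross: C/c^h × C/c^ch
Allele dominance: C > c^ch > c^h > c
Offspring genotypes: 1 C/C, 1 C/c^ch, 1 C/c^h, 1 c^ch/c^h
Phenotype counts: 3 full color, 1 chinchilla
full color: 3 out of 4 → fraction 3/4
Expected count = 3/4 × 80 = 60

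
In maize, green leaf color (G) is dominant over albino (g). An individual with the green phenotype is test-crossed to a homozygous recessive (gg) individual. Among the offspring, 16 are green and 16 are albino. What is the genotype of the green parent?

Test cross: ? × gg
Offspring: 16 green, 16 albino — approximately 1:1.
A 1:1 ratio in a test cross indicates the unknown parent is heterozygous (Gg).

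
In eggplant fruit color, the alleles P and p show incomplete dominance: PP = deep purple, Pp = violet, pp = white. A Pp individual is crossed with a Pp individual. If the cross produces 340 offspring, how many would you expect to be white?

Punnett square for Pp × Pp:
Offspring genotypes: 1 PP, 2 Pp, 1 pp
Phenotype counts: 1 deep purple, 2 violet, 1 white
white: 1 out of 4 → fraction 1/4
Expected count = 1/4 × 340 = 85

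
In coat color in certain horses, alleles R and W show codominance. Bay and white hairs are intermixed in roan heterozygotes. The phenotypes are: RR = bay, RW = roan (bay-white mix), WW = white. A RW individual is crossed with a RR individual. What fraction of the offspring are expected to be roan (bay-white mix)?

Punnett square for RW × RR:
Offspring genotypes: 2 RR, 2 RW
Phenotype counts: 2 bay, 2 roan (bay-white mix)
roan (bay-white mix): 2 out of 4
Probability: 2/4 = 1/2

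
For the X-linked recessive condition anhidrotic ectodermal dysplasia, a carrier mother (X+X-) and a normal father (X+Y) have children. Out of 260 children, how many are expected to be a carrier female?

Cross: X+X- × X+Y
Offspring: 1 X+X+, 1 X+Y, 1 X+X-, 1 X-Y
Probability of a carrier female: 1/4
Expected count = 1/4 × 260 = 65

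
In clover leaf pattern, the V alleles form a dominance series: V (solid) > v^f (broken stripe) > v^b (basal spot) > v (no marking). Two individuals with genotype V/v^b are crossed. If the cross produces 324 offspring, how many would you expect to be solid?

Cross: V/v^b × V/v^b
Allele dominance: V > v^f > v^b > v
Offspring genotypes: 1 V/V, 2 V/v^b, 1 v^b/v^b
Phenotype counts: 3 solid, 1 basal spot
solid: 3 out of 4 → fraction 3/4
Expected count = 3/4 × 324 = 243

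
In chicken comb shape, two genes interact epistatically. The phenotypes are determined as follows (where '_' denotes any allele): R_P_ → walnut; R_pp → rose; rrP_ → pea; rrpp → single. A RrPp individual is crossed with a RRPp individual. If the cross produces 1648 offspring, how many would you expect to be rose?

Cross: RrPp × RRPp — consider each gene separately:
R gene: Rr × RR → 2 RR, 2 Rr → 4 R_ (out of 4)
P gene: Pp × Pp → 1 PP, 2 Pp, 1 pp → 3 P_ : 1 pp (out of 4)
Genotype classes (out of 4 × 4 = 16): R_P_ = 4×3 = 12; R_pp = 4×1 = 4
Apply the phenotype rules: R_P_ (12) → walnut; R_pp (4) → rose
Phenotype counts (out of 16): 12 walnut, 4 rose
rose: 4 out of 16 → fraction 1/4
Expected count = 1/4 × 1648 = 412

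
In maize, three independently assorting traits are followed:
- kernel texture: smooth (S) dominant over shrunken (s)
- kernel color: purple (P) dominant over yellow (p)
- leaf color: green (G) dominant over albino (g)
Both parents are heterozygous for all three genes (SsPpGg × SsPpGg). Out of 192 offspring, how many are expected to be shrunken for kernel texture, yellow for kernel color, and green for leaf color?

Trihybrid cross: SsPpGg × SsPpGg
Each trait segregates independently with a 3:1 phenotypic ratio, so each gene contributes 3/4 (dominant) or 1/4 (recessive).
Target: shrunken (kernel texture), yellow (kernel color), green (leaf color)
Probability = product of independent per-trait probabilities
= 1/4 × 1/4 × 3/4 = 3/64
Expected count = 3/64 × 192 = 9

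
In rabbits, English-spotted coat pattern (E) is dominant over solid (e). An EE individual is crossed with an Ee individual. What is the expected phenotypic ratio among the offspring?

Punnett square for EE × Ee:
Offspring genotypes: 2 EE, 2 Ee
English-spotted: 4, solid: 0
Ratio: all English-spotted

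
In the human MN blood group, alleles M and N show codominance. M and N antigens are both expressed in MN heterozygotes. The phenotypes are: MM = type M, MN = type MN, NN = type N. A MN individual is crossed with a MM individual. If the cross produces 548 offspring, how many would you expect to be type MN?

Punnett square for MN × MM:
Offspring genotypes: 2 MM, 2 MN
Phenotype counts: 2 type M, 2 type MN
type MN: 2 out of 4 → fraction 1/2
Expected count = 1/2 × 548 = 274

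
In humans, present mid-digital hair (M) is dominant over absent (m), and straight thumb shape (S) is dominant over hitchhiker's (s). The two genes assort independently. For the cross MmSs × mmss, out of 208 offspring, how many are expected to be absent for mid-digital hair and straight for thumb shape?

Dihybrid cross MmSs × mmss — consider each gene separately:
mid-digital hair: Mm × mm → 2 Mm, 2 mm → 2 M_ : 2 mm (out of 4)
thumb shape: Ss × ss → 2 Ss, 2 ss → 2 S_ : 2 ss (out of 4)
Looking for: absent (mm) and straight (S_)
P(absent) = 2/4, P(straight) = 2/4
P(both) = 2/4 × 2/4 = 4/16 = 1/4
Expected count = 1/4 × 208 = 52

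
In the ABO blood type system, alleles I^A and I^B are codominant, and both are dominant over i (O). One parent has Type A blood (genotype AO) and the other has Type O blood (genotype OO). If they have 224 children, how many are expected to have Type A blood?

Cross: AO × OO
Possible offspring genotypes: 2 AO, 2 OO
Blood type counts: 2 Type A, 2 Type O
Probability of Type A: 2/4 = 1/2
Expected count = 1/2 × 224 = 112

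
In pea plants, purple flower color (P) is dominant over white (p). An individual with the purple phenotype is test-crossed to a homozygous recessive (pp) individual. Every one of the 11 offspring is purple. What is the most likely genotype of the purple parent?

Test cross: ? × pp
All offspring are purple.
If the unknown parent were heterozygous (Pp), about half of 11 offspring would be white; none are. The unknown parent is most likely homozygous dominant (PP).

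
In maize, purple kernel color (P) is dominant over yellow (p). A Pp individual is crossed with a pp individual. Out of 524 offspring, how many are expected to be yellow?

Punnett square for Pp × pp:
Offspring genotypes: 2 Pp, 2 pp
purple: 2, yellow: 2
yellow: 2 out of 4 → fraction 1/2
Expected count = 1/2 × 524 = 262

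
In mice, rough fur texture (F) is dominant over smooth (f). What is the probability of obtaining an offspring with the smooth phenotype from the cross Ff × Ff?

Punnett square for Ff × Ff:
Offspring genotypes: 1 FF, 2 Ff, 1 ff
Total offspring: 4
Count with target: 1
Probability: 1/4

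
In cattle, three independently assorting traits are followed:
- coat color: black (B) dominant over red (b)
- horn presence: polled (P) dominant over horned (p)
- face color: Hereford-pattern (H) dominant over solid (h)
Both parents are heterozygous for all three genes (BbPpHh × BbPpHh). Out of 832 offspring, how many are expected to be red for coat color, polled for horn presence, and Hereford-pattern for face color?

Trihybrid cross: BbPpHh × BbPpHh
Each trait segregates independently with a 3:1 phenotypic ratio, so each gene contributes 3/4 (dominant) or 1/4 (recessive).
Target: red (coat color), polled (horn presence), Hereford-pattern (face color)
Probability = product of independent per-trait probabilities
= 1/4 × 3/4 × 3/4 = 9/64
Expected count = 9/64 × 832 = 117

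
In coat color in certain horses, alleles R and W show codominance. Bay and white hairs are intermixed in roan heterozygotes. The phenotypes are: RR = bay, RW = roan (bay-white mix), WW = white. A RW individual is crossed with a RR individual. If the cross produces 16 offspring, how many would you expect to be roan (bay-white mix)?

Punnett square for RW × RR:
Offspring genotypes: 2 RR, 2 RW
Phenotype counts: 2 bay, 2 roan (bay-white mix)
roan (bay-white mix): 2 out of 4 → fraction 1/2
Expected count = 1/2 × 16 = 8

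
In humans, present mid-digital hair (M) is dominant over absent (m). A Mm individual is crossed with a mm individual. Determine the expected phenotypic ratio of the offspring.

Punnett square for Mm × mm:
Offspring genotypes: 2 Mm, 2 mm
present: 2, absent: 2
Ratio: 1:1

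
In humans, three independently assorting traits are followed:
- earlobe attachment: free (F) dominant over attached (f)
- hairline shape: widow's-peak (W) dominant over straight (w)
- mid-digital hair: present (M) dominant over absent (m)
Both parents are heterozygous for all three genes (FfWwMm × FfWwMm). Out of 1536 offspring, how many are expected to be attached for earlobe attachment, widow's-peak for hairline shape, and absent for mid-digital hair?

Trihybrid cross: FfWwMm × FfWwMm
Each trait segregates independently with a 3:1 phenotypic ratio, so each gene contributes 3/4 (dominant) or 1/4 (recessive).
Target: attached (earlobe attachment), widow's-peak (hairline shape), absent (mid-digital hair)
Probability = product of independent per-trait probabilities
= 1/4 × 3/4 × 1/4 = 3/64
Expected count = 3/64 × 1536 = 72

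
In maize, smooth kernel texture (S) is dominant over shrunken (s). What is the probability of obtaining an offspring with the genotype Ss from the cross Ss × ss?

Punnett square for Ss × ss:
Offspring genotypes: 2 Ss, 2 ss
Total offspring: 4
Count with target: 2
Probability: 2/4 = 1/2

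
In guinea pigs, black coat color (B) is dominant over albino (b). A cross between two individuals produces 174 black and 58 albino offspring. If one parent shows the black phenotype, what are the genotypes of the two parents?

Observed offspring: 174 black, 58 albino
The observed ratio simplifies to 3:1. Albino (bb) offspring appear, so each parent must contribute one b allele. The parent stated to show black carries B, so it is Bb. The other parent is then either Bb or bb: Bb × bb would give a 1:1 split, whereas Bb × Bb gives 3:1 — matching the data. So both parents are heterozygous (Bb × Bb).
Parent genotypes: Bb × Bb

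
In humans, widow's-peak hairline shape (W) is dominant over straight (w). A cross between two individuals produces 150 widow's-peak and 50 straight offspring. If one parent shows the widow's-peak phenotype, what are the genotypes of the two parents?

Observed offspring: 150 widow's-peak, 50 straight
The observed ratio simplifies to 3:1. Straight (ww) offspring appear, so each parent must contribute one w allele. The parent stated to show widow's-peak carries W, so it is Ww. The other parent is then either Ww or ww: Ww × ww would give a 1:1 split, whereas Ww × Ww gives 3:1 — matching the data. So both parents are heterozygous (Ww × Ww).
Parent genotypes: Ww × Ww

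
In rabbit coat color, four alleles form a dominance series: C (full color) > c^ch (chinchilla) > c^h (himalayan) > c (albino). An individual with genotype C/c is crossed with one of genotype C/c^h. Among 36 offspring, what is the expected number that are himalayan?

Cross: C/c × C/c^h
Allele dominance: C > c^ch > c^h > c
Offspring genotypes: 1 C/C, 1 C/c^h, 1 C/c, 1 c^h/c
Phenotype counts: 3 full color, 1 himalayan
himalayan: 1 out of 4 → fraction 1/4
Expected count = 1/4 × 36 = 9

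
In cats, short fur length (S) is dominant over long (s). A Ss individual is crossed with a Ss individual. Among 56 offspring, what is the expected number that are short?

Punnett square for Ss × Ss:
Offspring genotypes: 1 SS, 2 Ss, 1 ss
short: 3, long: 1
short: 3 out of 4 → fraction 3/4
Expected count = 3/4 × 56 = 42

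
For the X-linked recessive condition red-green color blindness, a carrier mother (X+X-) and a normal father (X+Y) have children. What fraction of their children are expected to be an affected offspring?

Cross: X+X- × X+Y
Offspring: 1 X+X+, 1 X+Y, 1 X+X-, 1 X-Y
Probability of an affected offspring: 1/4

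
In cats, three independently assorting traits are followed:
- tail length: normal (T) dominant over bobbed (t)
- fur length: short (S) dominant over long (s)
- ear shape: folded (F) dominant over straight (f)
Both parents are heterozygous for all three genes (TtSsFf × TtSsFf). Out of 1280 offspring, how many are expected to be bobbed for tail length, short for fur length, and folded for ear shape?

Trihybrid cross: TtSsFf × TtSsFf
Each trait segregates independently with a 3:1 phenotypic ratio, so each gene contributes 3/4 (dominant) or 1/4 (recessive).
Target: bobbed (tail length), short (fur length), folded (ear shape)
Probability = product of independent per-trait probabilities
= 1/4 × 3/4 × 3/4 = 9/64
Expected count = 9/64 × 1280 = 180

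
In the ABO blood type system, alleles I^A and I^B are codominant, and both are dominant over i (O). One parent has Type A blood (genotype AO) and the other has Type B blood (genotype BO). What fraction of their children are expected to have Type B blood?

Cross: AO × BO
Possible offspring genotypes: 1 AB, 1 AO, 1 BO, 1 OO
Blood type counts: 1 Type AB, 1 Type A, 1 Type B, 1 Type O
Probability of Type B: 1/4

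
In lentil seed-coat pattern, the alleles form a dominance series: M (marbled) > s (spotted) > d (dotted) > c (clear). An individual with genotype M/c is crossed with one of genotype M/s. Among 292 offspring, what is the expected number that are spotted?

Cross: M/c × M/s
Allele dominance: M > s > d > c
Offspring genotypes: 1 M/M, 1 M/s, 1 M/c, 1 s/c
Phenotype counts: 3 marbled, 1 spotted
spotted: 1 out of 4 → fraction 1/4
Expected count = 1/4 × 292 = 73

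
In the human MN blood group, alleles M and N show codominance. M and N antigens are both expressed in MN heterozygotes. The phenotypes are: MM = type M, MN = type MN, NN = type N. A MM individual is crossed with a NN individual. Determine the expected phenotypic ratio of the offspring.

Punnett square for MM × NN:
Offspring genotypes: 4 MN
Phenotype counts: 4 type MN
Ratio: all type MN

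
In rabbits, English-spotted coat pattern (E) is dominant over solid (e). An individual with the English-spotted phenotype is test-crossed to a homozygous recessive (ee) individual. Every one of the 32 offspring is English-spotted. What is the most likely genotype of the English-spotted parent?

Test cross: ? × ee
All offspring are English-spotted.
If the unknown parent were heterozygous (Ee), about half of 32 offspring would be solid; none are. The unknown parent is most likely homozygous dominant (EE).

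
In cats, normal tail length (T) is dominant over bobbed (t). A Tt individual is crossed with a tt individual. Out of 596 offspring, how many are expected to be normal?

Punnett square for Tt × tt:
Offspring genotypes: 2 Tt, 2 tt
normal: 2, bobbed: 2
normal: 2 out of 4 → fraction 1/2
Expected count = 1/2 × 596 = 298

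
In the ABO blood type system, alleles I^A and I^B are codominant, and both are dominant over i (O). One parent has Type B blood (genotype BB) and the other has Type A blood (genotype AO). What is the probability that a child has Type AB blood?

Cross: BB × AO
Possible offspring genotypes: 2 AB, 2 BO
Blood type counts: 2 Type AB, 2 Type B
Probability of Type AB: 2/4 = 1/2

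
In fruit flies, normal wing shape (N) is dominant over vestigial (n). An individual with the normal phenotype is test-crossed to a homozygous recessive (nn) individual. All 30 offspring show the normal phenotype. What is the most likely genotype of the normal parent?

Test cross: ? × nn
All offspring are normal.
If the unknown parent were heterozygous (Nn), about half of 30 offspring would be vestigial; none are. The unknown parent is most likely homozygous dominant (NN).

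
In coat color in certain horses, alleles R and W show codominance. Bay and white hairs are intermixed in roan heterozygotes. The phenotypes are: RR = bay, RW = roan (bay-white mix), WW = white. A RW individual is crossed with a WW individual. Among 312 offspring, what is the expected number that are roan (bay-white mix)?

Punnett square for RW × WW:
Offspring genotypes: 2 RW, 2 WW
Phenotype counts: 2 roan (bay-white mix), 2 white
roan (bay-white mix): 2 out of 4 → fraction 1/2
Expected count = 1/2 × 312 = 156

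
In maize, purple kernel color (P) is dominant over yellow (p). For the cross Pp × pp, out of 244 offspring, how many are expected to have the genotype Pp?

Punnett square for Pp × pp:
Offspring genotypes: 2 Pp, 2 pp
Total offspring: 4
Count with target: 2
Probability: 2/4 = 1/2
Expected count = 1/2 × 244 = 122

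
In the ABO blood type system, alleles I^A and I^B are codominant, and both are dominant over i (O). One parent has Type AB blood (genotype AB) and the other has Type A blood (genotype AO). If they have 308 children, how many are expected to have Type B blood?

Cross: AB × AO
Possible offspring genotypes: 1 AA, 1 AO, 1 AB, 1 BO
Blood type counts: 2 Type A, 1 Type AB, 1 Type B
Probability of Type B: 1/4
Expected count = 1/4 × 308 = 77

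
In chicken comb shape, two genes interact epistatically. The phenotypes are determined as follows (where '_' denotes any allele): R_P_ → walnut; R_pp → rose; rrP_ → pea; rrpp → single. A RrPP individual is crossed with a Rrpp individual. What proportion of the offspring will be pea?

Cross: RrPP × Rrpp — consider each gene separately:
R gene: Rr × Rr → 1 RR, 2 Rr, 1 rr → 3 R_ : 1 rr (out of 4)
P gene: PP × pp → 4 Pp → 4 P_ (out of 4)
Genotype classes (out of 4 × 4 = 16): R_P_ = 3×4 = 12; rrP_ = 1×4 = 4
Apply the phenotype rules: R_P_ (12) → walnut; rrP_ (4) → pea
Phenotype counts (out of 16): 12 walnut, 4 pea
pea: 4 out of 16
Probability: 4/16 = 1/4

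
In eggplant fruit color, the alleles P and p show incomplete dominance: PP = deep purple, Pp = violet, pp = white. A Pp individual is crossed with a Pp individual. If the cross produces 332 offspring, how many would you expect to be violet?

Punnett square for Pp × Pp:
Offspring genotypes: 1 PP, 2 Pp, 1 pp
Phenotype counts: 1 deep purple, 2 violet, 1 white
violet: 2 out of 4 → fraction 1/2
Expected count = 1/2 × 332 = 166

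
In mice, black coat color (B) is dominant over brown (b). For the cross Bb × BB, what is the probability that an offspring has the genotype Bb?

Punnett square for Bb × BB:
Offspring genotypes: 2 BB, 2 Bb
Total offspring: 4
Count with target: 2
Probability: 2/4 = 1/2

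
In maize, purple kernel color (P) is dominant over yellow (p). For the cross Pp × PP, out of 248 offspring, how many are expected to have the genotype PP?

Punnett square for Pp × PP:
Offspring genotypes: 2 PP, 2 Pp
Total offspring: 4
Count with target: 2
Probability: 2/4 = 1/2
Expected count = 1/2 × 248 = 124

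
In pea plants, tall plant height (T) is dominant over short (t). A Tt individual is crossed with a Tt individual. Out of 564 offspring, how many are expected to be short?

Punnett square for Tt × Tt:
Offspring genotypes: 1 TT, 2 Tt, 1 tt
tall: 3, short: 1
short: 1 out of 4 → fraction 1/4
Expected count = 1/4 × 564 = 141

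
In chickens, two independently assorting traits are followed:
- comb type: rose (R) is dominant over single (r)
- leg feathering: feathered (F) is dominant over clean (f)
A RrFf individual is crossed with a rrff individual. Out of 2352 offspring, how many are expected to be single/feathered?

Dihybrid cross RrFf × rrff — consider each gene separately:
comb type: Rr × rr → 2 Rr, 2 rr → 2 R_ : 2 rr (out of 4)
leg feathering: Ff × ff → 2 Ff, 2 ff → 2 F_ : 2 ff (out of 4)
Combine (counts out of 4 × 4 = 16): rose/feathered (R_F_) = 2×2 = 4; rose/clean (R_ff) = 2×2 = 4; single/feathered (rrF_) = 2×2 = 4; single/clean (rrff) = 2×2 = 4
Phenotype counts (out of 16): 4 rose/feathered, 4 rose/clean, 4 single/feathered, 4 single/clean
single/feathered: 4 out of 16 → fraction 1/4
Expected count = 1/4 × 2352 = 588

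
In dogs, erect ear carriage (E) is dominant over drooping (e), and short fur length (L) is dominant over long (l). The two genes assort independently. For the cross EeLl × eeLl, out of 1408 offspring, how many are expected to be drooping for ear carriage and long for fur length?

Dihybrid cross EeLl × eeLl — consider each gene separately:
ear carriage: Ee × ee → 2 Ee, 2 ee → 2 E_ : 2 ee (out of 4)
fur length: Ll × Ll → 1 LL, 2 Ll, 1 ll → 3 L_ : 1 ll (out of 4)
Looking for: drooping (ee) and long (ll)
P(drooping) = 2/4, P(long) = 1/4
P(both) = 2/4 × 1/4 = 2/16 = 1/8
Expected count = 1/8 × 1408 = 176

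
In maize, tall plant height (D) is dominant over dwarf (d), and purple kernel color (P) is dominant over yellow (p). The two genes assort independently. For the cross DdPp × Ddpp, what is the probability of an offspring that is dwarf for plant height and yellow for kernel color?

Dihybrid cross DdPp × Ddpp — consider each gene separately:
plant height: Dd × Dd → 1 DD, 2 Dd, 1 dd → 3 D_ : 1 dd (out of 4)
kernel color: Pp × pp → 2 Pp, 2 pp → 2 P_ : 2 pp (out of 4)
Looking for: dwarf (dd) and yellow (pp)
P(dwarf) = 1/4, P(yellow) = 2/4
P(both) = 1/4 × 2/4 = 2/16 = 1/8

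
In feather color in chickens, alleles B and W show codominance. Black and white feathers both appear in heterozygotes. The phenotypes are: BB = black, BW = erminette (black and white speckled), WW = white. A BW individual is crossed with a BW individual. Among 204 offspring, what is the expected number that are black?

Punnett square for BW × BW:
Offspring genotypes: 1 BB, 2 BW, 1 WW
Phenotype counts: 1 black, 2 erminette (black and white speckled), 1 white
black: 1 out of 4 → fraction 1/4
Expected count = 1/4 × 204 = 51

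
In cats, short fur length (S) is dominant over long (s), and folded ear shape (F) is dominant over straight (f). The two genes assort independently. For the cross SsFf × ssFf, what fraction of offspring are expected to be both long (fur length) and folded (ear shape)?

Dihybrid cross SsFf × ssFf — consider each gene separately:
fur length: Ss × ss → 2 Ss, 2 ss → 2 S_ : 2 ss (out of 4)
ear shape: Ff × Ff → 1 FF, 2 Ff, 1 ff → 3 F_ : 1 ff (out of 4)
Looking for: long (ss) and folded (F_)
P(long) = 2/4, P(folded) = 3/4
P(both) = 2/4 × 3/4 = 6/16 = 3/8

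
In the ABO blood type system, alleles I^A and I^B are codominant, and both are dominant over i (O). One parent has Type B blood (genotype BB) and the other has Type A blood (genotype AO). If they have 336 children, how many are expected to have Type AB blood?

Cross: BB × AO
Possible offspring genotypes: 2 AB, 2 BO
Blood type counts: 2 Type AB, 2 Type B
Probability of Type AB: 2/4 = 1/2
Expected count = 1/2 × 336 = 168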